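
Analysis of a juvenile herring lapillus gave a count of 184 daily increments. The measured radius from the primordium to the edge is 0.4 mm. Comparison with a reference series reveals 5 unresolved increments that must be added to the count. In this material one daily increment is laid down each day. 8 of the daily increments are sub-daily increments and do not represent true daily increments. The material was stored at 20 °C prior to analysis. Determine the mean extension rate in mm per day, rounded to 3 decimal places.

0.002 mm per day

After corrections the count is 184 − 8 + 5 = 181 daily increments.
Extension rate ≈ 0.4 / 181 = 0.002 mm per day.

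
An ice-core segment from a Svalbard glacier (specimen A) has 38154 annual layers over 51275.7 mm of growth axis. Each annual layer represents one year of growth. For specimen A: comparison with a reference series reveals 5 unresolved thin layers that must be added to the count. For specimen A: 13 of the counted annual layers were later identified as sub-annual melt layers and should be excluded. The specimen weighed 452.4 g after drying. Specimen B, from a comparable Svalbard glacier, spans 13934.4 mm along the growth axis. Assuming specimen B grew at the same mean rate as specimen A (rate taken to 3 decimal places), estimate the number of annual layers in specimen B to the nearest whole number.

10368 annual layers

Specimen A: adjusted count: 38154 − 13 + 5 = 38146 annual layers.
A: 51275.7 mm over 38146 years gives 51275.7 / 38146 ≈ 1.344 mm/year.
For B, 13934.4 / 1.344 = 10367.86 years ≈ 10368 annual layers.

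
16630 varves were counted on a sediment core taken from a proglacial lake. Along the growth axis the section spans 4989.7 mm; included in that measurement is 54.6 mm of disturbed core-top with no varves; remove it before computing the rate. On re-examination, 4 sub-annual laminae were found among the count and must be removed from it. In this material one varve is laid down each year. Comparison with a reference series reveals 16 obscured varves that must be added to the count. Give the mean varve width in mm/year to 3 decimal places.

Correcting the raw count gives 16630 − 4 + 16 = 16642 true varves.
Net length = 4989.7 − 54.6 = 4935.1 mm.
Extension rate ≈ 4935.1 / 16642 = 0.297 mm/year.

0.297 mm/year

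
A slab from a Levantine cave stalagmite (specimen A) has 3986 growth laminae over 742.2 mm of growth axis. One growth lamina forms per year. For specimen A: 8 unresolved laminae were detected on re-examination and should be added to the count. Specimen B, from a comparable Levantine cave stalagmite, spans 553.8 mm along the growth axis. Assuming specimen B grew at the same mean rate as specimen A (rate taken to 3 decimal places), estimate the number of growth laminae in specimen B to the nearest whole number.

2977 growth laminae

Specimen A: after corrections the count is 3986 + 8 = 3994 growth laminae.
A: Extension rate ≈ 742.2 / 3994 = 0.186 mm/year.
B spans 553.8 / 0.186 = 2977.42 years ≈ 2977 growth laminae.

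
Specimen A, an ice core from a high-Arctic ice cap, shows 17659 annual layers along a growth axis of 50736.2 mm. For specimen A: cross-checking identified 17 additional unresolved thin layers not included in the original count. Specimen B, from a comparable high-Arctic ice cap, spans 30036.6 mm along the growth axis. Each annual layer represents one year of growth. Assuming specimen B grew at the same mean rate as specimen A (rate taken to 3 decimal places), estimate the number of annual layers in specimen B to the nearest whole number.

10466 annual layers

Specimen A: correcting the raw count gives 17659 + 17 = 17676 true annual layers.
A: Extension rate ≈ 50736.2 / 17676 = 2.870 mm/yr.
For B, 30036.6 / 2.870 = 10465.71 years ≈ 10466 annual layers.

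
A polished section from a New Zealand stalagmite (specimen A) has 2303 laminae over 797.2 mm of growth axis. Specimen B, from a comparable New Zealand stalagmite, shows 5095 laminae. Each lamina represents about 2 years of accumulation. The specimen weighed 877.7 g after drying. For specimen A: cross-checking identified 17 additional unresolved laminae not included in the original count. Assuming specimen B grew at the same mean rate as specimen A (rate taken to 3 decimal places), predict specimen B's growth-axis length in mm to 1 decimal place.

1752.7 mm

Specimen A: true lamina count = 2303 + 17 = 2320.
Specimen A: at 2 years per lamina, 2320 × 2 = 4640 years.
A: Extension rate ≈ 797.2 / 4640 = 0.172 mm per year.
Specimen B: multiplying by 2 years per lamina: 5095 × 2 = 10190 years. For B, 0.172 mm/year × 10190 years = 1752.7 mm.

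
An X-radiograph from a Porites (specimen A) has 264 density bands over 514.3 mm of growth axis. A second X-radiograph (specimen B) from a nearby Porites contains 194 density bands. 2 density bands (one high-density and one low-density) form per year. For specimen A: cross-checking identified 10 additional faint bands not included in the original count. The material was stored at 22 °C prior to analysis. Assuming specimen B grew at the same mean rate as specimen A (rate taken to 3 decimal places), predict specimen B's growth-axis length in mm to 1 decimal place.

Specimen A: adjusted count: 264 + 10 = 274 density bands.
Specimen A: dividing by 2 density bands per year: 274 / 2 = 137 years.
A: Extension rate ≈ 514.3 / 137 = 3.754 mm per year.
Specimen B: 194 density bands at 2 per year is 194 / 2 = 97 years. For B, 3.754 mm/year × 97 years = 364.1 mm.

364.1 mm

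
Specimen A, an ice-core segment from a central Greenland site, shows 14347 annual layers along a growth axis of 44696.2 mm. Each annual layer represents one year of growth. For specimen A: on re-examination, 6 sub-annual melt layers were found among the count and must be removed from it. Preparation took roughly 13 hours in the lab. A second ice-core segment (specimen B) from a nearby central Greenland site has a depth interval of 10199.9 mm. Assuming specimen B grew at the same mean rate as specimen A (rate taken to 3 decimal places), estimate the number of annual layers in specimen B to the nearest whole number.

3272 annual layers

Specimen A: true annual layer count = 14347 − 6 = 14341.
A: Mean rate = 44696.2 mm / 14341 years ≈ 3.117 mm/yr.
For B, 10199.9 / 3.117 = 3272.35 years ≈ 3272 annual layers.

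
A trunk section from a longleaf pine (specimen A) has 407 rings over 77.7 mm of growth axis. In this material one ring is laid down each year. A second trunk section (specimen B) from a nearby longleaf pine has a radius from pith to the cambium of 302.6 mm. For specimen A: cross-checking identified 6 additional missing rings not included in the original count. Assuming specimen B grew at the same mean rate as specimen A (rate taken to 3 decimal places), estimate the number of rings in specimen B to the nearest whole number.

Specimen A: adjusted count: 407 + 6 = 413 rings.
A: 77.7 mm over 413 years gives 77.7 / 413 ≈ 0.188 mm/year.
Specimen B: 302.6 mm / 0.188 mm per year = 1609.57 years ≈ 1610 rings.

1610 rings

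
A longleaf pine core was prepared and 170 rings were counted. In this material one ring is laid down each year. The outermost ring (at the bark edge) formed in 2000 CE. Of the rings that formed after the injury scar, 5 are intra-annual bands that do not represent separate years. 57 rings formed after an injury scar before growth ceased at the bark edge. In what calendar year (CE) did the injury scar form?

57 rings formed after the injury scar.
Removing the 5 false rings leaves 57 − 5 = 52 true rings beyond the injury scar.
2000 − 52 = 1948 CE.

1948 CE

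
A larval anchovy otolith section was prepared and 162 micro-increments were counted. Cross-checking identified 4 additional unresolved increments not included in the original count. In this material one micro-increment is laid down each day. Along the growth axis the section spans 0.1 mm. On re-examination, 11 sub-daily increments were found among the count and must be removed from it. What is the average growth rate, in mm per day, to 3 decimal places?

Correcting the raw count gives 162 − 11 + 4 = 155 true micro-increments.
Extension rate ≈ 0.1 / 155 = 0.001 mm per day.

0.001 mm per day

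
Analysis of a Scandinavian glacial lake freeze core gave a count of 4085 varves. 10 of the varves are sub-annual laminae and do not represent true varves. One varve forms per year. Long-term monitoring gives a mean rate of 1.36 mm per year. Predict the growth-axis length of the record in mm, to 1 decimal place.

True varve count = 4085 − 10 = 4075.
Length ≈ 1.36 × 4075 = 5542.0 mm.

5542.0 mm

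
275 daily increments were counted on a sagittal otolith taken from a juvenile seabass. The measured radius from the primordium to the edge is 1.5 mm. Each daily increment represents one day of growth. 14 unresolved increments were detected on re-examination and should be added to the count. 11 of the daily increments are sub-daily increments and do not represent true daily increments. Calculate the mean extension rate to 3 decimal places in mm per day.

0.005 mm per day

Correcting the raw count gives 275 − 11 + 14 = 278 true daily increments.
1.5 mm over 278 days gives 1.5 / 278 ≈ 0.005 mm per day.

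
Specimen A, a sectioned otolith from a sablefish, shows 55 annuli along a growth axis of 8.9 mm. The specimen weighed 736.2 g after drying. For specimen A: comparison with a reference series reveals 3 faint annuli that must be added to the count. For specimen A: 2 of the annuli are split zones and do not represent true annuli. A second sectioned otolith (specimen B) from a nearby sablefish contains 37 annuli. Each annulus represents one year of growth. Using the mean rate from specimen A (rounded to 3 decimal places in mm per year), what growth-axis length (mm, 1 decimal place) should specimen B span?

Specimen A: adjusted count: 55 − 2 + 3 = 56 annuli.
A: 8.9 mm over 56 years gives 8.9 / 56 ≈ 0.159 mm per year.
B's length ≈ 0.159 × 37 = 5.9 mm.

5.9 mm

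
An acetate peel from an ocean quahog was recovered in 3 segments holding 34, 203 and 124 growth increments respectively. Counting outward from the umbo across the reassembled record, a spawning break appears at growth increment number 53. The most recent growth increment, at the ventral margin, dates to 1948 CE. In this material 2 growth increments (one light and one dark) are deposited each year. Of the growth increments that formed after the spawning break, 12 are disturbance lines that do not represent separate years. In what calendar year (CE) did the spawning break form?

Total growth increments = 34 + 203 + 124 = 361.
Between growth increment 53 and the ventral margin there are 361 − 53 = 308 growth increments.
Excluding 12 false growth increments: 308 − 12 = 296.
With 2 growth increments per year, 296 / 2 = 148 years.
The growth increment at the ventral margin is 1948 CE, so the spawning break dates to 1948 − 148 = 1800 CE.

1800 CE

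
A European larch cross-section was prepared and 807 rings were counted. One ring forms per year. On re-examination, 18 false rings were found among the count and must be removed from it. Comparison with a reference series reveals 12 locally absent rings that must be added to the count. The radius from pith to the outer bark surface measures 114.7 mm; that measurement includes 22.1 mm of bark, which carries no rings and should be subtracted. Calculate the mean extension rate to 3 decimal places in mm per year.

Adjusted count: 807 − 18 + 12 = 801 rings.
Removing the 22.1 mm offcut leaves 114.7 − 22.1 = 92.6 mm.
Mean rate = 92.6 mm / 801 years ≈ 0.116 mm per year.

0.116 mm per year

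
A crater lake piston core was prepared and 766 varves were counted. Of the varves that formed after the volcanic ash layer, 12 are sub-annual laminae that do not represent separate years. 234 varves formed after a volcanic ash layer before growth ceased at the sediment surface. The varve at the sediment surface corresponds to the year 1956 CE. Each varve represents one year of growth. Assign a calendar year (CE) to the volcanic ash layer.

1734 CE

234 varves post-date the volcanic ash layer.
234 − 12 false = 222 true varves after the volcanic ash layer.
1956 − 222 = 1734 CE.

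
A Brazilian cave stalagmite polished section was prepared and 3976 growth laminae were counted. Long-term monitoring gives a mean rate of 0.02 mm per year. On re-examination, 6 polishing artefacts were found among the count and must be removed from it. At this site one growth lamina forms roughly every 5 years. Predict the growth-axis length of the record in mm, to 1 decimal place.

Adjusted count: 3976 − 6 = 3970 growth laminae.
3970 growth laminae at 5 years each span 3970 × 5 = 19850 years.
Predicted length = 0.02 mm/year × 19850 years = 397.0 mm.

397.0 mm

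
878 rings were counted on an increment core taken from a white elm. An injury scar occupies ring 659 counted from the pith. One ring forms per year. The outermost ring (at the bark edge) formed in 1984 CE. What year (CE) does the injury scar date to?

1765 CE

The injury scar sits at ring 659 from the pith, so 878 − 659 = 219 rings formed after it.
The ring at the bark edge is 1984 CE, so the injury scar dates to 1984 − 219 = 1765 CE.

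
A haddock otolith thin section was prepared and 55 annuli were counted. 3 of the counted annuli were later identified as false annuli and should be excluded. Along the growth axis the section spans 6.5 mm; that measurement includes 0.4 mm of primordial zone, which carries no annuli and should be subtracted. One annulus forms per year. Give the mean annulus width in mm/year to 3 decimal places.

True annulus count = 55 − 3 = 52.
Removing the 0.4 mm offcut leaves 6.5 − 0.4 = 6.1 mm.
6.1 mm over 52 years gives 6.1 / 52 ≈ 0.117 mm/year.

0.117 mm/year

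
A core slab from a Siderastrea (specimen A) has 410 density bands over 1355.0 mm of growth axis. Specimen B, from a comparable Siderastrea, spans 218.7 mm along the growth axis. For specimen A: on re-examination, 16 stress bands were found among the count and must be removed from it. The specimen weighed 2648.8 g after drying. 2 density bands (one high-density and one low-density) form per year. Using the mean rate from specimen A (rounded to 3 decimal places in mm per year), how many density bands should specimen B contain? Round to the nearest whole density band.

Specimen A: correcting the raw count gives 410 − 16 = 394 true density bands.
Specimen A: 394 density bands at 2 per year is 394 / 2 = 197 years.
A: 1355.0 mm over 197 years gives 1355.0 / 197 ≈ 6.878 mm/year.
For B, 218.7 / 6.878 = 31.80 years; at 2 density bands per year that is 31.80 × 2 ≈ 64 density bands.

64 density bands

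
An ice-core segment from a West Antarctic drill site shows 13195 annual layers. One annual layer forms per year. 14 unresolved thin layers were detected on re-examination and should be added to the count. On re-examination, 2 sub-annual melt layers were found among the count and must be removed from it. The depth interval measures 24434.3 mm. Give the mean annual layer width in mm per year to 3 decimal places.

Adjusted count: 13195 − 2 + 14 = 13207 annual layers.
Mean rate = 24434.3 mm / 13207 years ≈ 1.850 mm per year.

1.850 mm per year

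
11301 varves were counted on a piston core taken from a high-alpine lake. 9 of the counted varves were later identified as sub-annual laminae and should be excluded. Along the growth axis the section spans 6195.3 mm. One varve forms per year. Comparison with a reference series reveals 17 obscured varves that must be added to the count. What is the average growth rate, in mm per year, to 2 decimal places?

Adjusted count: 11301 − 9 + 17 = 11309 varves.
6195.3 mm over 11309 years gives 6195.3 / 11309 ≈ 0.55 mm per year.

0.55 mm per year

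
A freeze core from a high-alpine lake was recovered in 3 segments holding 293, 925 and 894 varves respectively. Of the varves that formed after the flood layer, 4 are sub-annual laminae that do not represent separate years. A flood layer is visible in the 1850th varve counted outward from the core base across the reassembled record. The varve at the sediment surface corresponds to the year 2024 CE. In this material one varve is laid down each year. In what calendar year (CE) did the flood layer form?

1766 CE

Total varves = 293 + 925 + 894 = 2112.
The flood layer sits at varve 1850 from the core base, so 2112 − 1850 = 262 varves formed after it.
Removing the 4 false varves leaves 262 − 4 = 258 true varves beyond the flood layer.
2024 − 258 = 1766 CE.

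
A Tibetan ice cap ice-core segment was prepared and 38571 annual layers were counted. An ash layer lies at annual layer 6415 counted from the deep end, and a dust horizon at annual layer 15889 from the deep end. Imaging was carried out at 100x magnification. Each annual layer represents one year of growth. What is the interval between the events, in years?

The two markers are separated by 15889 − 6415 = 9474 annual layers.
At one annual layer per year, 9474 years elapsed between them.

9474 years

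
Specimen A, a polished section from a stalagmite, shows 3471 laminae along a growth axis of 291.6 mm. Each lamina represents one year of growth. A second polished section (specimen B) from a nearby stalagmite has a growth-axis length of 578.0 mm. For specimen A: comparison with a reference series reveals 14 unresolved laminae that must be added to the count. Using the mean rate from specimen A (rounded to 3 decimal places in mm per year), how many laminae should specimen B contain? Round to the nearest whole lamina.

6881 laminae

Specimen A: true lamina count = 3471 + 14 = 3485.
A: Extension rate ≈ 291.6 / 3485 = 0.084 mm per year.
Specimen B: 578.0 mm / 0.084 mm per year = 6880.95 years ≈ 6881 laminae.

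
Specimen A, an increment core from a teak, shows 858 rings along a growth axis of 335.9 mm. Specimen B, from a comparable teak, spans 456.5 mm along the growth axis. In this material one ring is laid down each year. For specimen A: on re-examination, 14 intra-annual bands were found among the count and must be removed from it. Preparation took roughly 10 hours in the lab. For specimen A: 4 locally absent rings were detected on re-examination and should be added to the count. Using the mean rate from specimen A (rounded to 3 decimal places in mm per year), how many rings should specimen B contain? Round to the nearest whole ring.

Specimen A: true ring count = 858 − 14 + 4 = 848.
A: Extension rate ≈ 335.9 / 848 = 0.396 mm/yr.
Specimen B: 456.5 mm / 0.396 mm per year = 1152.78 years ≈ 1153 rings.

1153 rings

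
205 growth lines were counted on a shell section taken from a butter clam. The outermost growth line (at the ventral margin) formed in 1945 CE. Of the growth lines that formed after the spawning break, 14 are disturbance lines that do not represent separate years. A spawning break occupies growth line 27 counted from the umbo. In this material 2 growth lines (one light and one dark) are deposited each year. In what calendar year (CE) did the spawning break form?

1863 CE

Between growth line 27 and the ventral margin there are 205 − 27 = 178 growth lines.
Removing the 14 false growth lines leaves 178 − 14 = 164 true growth lines beyond the spawning break.
164 growth lines at 2 per year is 164 / 2 = 82 years.
1945 − 82 = 1863 CE.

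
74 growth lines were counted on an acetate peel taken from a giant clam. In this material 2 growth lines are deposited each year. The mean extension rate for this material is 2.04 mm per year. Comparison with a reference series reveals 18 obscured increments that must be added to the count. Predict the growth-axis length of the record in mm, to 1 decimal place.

93.8 mm

After corrections the count is 74 + 18 = 92 growth lines.
Dividing by 2 growth lines per year: 92 / 2 = 46 years.
Predicted length = 2.04 mm/year × 46 years = 93.8 mm.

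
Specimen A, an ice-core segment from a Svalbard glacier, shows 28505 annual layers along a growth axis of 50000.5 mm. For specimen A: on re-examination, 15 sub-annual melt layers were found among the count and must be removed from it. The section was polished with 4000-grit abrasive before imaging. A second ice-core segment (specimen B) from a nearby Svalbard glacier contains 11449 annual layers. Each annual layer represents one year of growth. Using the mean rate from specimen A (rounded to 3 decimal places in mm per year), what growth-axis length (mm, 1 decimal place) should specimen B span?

Specimen A: correcting the raw count gives 28505 − 15 = 28490 true annual layers.
A: Mean rate = 50000.5 mm / 28490 years ≈ 1.755 mm/yr.
Length of B = 1.755 × 11449 = 20093.0 mm.

20093.0 mm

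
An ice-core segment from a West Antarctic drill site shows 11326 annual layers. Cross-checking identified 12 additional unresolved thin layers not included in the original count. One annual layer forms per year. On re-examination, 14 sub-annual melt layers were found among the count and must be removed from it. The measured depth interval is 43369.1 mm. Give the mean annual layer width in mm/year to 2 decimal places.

Correcting the raw count gives 11326 − 14 + 12 = 11324 true annual layers.
43369.1 mm over 11324 years gives 43369.1 / 11324 ≈ 3.83 mm/year.

3.83 mm/year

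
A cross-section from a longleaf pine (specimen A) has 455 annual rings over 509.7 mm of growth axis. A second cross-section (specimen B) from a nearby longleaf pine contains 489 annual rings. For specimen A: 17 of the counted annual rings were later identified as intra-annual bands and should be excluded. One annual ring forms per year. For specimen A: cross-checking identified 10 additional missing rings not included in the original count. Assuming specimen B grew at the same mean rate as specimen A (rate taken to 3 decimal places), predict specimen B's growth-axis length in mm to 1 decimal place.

556.5 mm

Specimen A: correcting the raw count gives 455 − 17 + 10 = 448 true annual rings.
A: Mean rate = 509.7 mm / 448 years ≈ 1.138 mm/yr.
For B, 1.138 mm/year × 489 years = 556.5 mm.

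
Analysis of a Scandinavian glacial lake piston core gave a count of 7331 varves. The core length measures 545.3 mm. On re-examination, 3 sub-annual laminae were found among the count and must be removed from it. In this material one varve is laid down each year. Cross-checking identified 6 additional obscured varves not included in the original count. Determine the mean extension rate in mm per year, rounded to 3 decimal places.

0.074 mm per year

Correcting the raw count gives 7331 − 3 + 6 = 7334 true varves.
Mean rate = 545.3 mm / 7334 years ≈ 0.074 mm per year.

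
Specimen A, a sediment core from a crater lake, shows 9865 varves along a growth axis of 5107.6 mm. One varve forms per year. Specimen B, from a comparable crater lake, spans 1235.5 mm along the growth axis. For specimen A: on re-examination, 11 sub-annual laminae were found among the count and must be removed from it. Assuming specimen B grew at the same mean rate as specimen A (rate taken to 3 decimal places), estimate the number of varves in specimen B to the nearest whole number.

2385 varves

Specimen A: after corrections the count is 9865 − 11 = 9854 varves.
A: Mean rate = 5107.6 mm / 9854 years ≈ 0.518 mm per year.
Specimen B: 1235.5 mm / 0.518 mm per year = 2385.14 years ≈ 2385 varves.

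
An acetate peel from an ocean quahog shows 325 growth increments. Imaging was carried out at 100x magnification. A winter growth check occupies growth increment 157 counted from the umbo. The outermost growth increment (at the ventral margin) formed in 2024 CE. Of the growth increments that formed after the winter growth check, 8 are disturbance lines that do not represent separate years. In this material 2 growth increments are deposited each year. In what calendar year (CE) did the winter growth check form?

The winter growth check sits at growth increment 157 from the umbo, so 325 − 157 = 168 growth increments formed after it.
Excluding 8 false growth increments: 168 − 8 = 160.
Dividing by 2 growth increments per year: 160 / 2 = 80 years.
The growth increment at the ventral margin is 2024 CE, so the winter growth check dates to 2024 − 80 = 1944 CE.

1944 CE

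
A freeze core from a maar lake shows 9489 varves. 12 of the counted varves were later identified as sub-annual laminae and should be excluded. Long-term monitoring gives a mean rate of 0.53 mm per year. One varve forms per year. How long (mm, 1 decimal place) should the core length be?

True varve count = 9489 − 12 = 9477.
Length ≈ 0.53 × 9477 = 5022.8 mm.

5022.8 mm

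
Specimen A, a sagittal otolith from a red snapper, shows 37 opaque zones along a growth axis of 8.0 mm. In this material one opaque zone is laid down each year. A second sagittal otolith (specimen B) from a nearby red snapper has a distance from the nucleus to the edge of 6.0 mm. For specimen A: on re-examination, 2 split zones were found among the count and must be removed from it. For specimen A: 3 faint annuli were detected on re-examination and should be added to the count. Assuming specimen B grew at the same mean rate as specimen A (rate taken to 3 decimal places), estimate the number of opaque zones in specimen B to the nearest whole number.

Specimen A: adjusted count: 37 − 2 + 3 = 38 opaque zones.
A: 8.0 mm over 38 years gives 8.0 / 38 ≈ 0.211 mm per year.
B spans 6.0 / 0.211 = 28.44 years ≈ 28 opaque zones.

28 opaque zones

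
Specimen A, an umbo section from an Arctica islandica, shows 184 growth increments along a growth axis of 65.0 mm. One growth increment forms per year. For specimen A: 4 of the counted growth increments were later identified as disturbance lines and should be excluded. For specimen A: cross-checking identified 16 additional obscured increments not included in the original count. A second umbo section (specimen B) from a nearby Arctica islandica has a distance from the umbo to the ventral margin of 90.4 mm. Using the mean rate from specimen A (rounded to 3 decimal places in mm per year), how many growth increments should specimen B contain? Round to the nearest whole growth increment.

272 growth increments

Specimen A: after corrections the count is 184 − 4 + 16 = 196 growth increments.
A: Extension rate ≈ 65.0 / 196 = 0.332 mm per year.
For B, 90.4 / 0.332 = 272.29 years ≈ 272 growth increments.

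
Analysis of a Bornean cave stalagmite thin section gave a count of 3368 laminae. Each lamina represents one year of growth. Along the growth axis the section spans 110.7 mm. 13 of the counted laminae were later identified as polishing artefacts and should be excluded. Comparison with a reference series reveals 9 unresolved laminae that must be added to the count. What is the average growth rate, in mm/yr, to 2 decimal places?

0.03 mm/yr

True lamina count = 3368 − 13 + 9 = 3364.
110.7 mm over 3364 years gives 110.7 / 3364 ≈ 0.03 mm/yr.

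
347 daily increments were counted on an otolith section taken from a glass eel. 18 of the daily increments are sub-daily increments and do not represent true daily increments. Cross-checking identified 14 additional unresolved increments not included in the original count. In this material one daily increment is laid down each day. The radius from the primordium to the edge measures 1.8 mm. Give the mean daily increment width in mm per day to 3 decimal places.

After corrections the count is 347 − 18 + 14 = 343 daily increments.
Extension rate ≈ 1.8 / 343 = 0.005 mm per day.

0.005 mm per day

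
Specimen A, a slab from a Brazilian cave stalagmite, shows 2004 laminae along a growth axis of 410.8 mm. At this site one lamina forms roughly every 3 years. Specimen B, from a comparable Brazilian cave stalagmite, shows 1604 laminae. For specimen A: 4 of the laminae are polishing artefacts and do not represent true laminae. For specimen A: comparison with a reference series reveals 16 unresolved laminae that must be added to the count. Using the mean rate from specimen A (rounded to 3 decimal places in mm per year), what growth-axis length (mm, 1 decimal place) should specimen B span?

Specimen A: correcting the raw count gives 2004 − 4 + 16 = 2016 true laminae.
Specimen A: at 3 years per lamina, 2016 × 3 = 6048 years.
A: Mean rate = 410.8 mm / 6048 years ≈ 0.068 mm/year.
Specimen B: multiplying by 3 years per lamina: 1604 × 3 = 4812 years. B's length ≈ 0.068 × 4812 = 327.2 mm.

327.2 mm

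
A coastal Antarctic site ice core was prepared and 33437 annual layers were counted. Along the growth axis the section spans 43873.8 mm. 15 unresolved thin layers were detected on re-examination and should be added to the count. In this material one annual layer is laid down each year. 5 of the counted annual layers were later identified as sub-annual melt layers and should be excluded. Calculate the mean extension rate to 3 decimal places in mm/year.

1.312 mm/year

After corrections the count is 33437 − 5 + 15 = 33447 annual layers.
Extension rate ≈ 43873.8 / 33447 = 1.312 mm/year.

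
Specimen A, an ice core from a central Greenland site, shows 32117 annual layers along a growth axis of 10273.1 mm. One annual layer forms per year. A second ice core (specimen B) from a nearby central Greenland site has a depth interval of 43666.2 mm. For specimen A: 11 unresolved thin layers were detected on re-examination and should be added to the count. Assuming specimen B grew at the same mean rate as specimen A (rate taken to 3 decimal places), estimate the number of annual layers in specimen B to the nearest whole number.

136457 annual layers

Specimen A: after corrections the count is 32117 + 11 = 32128 annual layers.
A: Mean rate = 10273.1 mm / 32128 years ≈ 0.320 mm per year.
B spans 43666.2 / 0.320 = 136456.88 years ≈ 136457 annual layers.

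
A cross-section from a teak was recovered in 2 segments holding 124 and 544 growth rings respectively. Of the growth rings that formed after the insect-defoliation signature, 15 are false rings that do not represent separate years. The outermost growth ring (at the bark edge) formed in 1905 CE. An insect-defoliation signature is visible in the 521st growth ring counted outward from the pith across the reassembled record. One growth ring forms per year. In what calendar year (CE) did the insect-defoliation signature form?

Total growth rings = 124 + 544 = 668.
668 − 521 = 147 growth rings lie beyond the insect-defoliation signature toward the bark edge.
147 − 15 false = 132 true growth rings after the insect-defoliation signature.
Counting back 132 years from 1905 CE places the insect-defoliation signature in 1905 − 132 = 1773 CE.

1773 CE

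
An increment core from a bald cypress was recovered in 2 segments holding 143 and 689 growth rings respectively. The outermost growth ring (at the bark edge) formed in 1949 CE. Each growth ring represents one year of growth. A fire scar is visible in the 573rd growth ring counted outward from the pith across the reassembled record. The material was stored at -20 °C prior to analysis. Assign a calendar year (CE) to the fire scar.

1690 CE

Total growth rings = 143 + 689 = 832.
832 − 573 = 259 growth rings lie beyond the fire scar toward the bark edge.
1949 − 259 = 1690 CE.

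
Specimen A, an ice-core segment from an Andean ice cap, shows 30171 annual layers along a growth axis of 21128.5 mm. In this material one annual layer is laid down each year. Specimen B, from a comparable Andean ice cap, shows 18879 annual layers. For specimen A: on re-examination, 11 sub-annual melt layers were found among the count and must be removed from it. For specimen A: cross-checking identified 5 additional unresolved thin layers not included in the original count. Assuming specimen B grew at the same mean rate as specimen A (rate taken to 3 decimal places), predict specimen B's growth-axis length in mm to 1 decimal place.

Specimen A: adjusted count: 30171 − 11 + 5 = 30165 annual layers.
A: Mean rate = 21128.5 mm / 30165 years ≈ 0.700 mm/yr.
Length of B = 0.700 × 18879 = 13215.3 mm.

13215.3 mm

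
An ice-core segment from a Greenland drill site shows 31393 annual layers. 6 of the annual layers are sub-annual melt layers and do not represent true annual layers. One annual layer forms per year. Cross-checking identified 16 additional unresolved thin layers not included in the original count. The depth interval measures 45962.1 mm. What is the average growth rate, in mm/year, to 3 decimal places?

True annual layer count = 31393 − 6 + 16 = 31403.
Extension rate ≈ 45962.1 / 31403 = 1.464 mm/year.

1.464 mm/year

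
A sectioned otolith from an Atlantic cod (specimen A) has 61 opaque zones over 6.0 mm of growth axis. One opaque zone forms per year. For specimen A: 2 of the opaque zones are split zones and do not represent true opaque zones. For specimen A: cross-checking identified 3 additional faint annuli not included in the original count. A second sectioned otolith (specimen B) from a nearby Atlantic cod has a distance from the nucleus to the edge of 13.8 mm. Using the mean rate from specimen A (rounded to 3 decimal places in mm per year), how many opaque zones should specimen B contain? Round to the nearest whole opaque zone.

142 opaque zones

Specimen A: correcting the raw count gives 61 − 2 + 3 = 62 true opaque zones.
A: 6.0 mm over 62 years gives 6.0 / 62 ≈ 0.097 mm/yr.
For B, 13.8 / 0.097 = 142.27 years ≈ 142 opaque zones.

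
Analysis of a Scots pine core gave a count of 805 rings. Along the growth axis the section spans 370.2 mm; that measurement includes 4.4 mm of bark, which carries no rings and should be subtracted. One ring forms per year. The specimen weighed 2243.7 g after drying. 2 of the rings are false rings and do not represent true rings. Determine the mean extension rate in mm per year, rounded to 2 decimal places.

After corrections the count is 805 − 2 = 803 rings.
The growth record spans 370.2 − 4.4 = 365.8 mm.
365.8 mm over 803 years gives 365.8 / 803 ≈ 0.46 mm per year.

0.46 mm per year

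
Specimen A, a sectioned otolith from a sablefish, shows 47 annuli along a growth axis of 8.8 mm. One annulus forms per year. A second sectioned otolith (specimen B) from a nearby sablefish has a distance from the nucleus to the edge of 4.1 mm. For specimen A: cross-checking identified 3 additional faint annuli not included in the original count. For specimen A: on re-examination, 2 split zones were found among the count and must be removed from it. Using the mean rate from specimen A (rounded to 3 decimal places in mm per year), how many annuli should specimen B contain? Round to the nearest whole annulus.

Specimen A: correcting the raw count gives 47 − 2 + 3 = 48 true annuli.
A: Extension rate ≈ 8.8 / 48 = 0.183 mm per year.
For B, 4.1 / 0.183 = 22.40 years ≈ 22 annuli.

22 annuli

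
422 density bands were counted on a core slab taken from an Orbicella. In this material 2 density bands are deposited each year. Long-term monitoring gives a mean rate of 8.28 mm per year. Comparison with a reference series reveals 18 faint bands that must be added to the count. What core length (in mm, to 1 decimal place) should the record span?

1821.6 mm

Correcting the raw count gives 422 + 18 = 440 true density bands.
Dividing by 2 density bands per year: 440 / 2 = 220 years.
220 years at 8.28 mm/year gives 8.28 × 220 = 1821.6 mm.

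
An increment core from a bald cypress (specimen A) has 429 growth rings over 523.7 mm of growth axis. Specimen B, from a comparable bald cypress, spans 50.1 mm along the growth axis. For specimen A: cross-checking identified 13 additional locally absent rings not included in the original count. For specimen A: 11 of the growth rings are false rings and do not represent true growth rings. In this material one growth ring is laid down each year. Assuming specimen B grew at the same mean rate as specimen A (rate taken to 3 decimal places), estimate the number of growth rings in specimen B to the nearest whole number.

41 growth rings

Specimen A: after corrections the count is 429 − 11 + 13 = 431 growth rings.
A: Mean rate = 523.7 mm / 431 years ≈ 1.215 mm/yr.
Specimen B: 50.1 mm / 1.215 mm per year = 41.23 years ≈ 41 growth rings.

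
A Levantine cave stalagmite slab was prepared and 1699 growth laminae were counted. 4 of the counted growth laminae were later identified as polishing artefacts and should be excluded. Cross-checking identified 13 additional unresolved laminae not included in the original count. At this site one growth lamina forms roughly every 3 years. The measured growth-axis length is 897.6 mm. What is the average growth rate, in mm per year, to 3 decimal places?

After corrections the count is 1699 − 4 + 13 = 1708 growth laminae.
At 3 years per growth lamina, 1708 × 3 = 5124 years.
Mean rate = 897.6 mm / 5124 years ≈ 0.175 mm per year.

0.175 mm per year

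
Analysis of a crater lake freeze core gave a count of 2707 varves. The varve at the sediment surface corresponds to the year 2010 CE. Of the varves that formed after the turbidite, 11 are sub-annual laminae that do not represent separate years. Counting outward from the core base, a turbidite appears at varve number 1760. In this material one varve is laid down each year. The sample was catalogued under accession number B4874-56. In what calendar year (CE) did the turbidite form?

1074 CE

2707 − 1760 = 947 varves lie beyond the turbidite toward the sediment surface.
Excluding 11 false varves: 947 − 11 = 936.
The varve at the sediment surface is 2010 CE, so the turbidite dates to 2010 − 936 = 1074 CE.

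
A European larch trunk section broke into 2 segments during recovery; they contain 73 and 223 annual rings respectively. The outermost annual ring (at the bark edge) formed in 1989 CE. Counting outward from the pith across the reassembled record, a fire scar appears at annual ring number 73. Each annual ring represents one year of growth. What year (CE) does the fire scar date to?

Total annual rings = 73 + 223 = 296.
The fire scar sits at annual ring 73 from the pith, so 296 − 73 = 223 annual rings formed after it.
Counting back 223 years from 1989 CE places the fire scar in 1989 − 223 = 1766 CE.

1766 CE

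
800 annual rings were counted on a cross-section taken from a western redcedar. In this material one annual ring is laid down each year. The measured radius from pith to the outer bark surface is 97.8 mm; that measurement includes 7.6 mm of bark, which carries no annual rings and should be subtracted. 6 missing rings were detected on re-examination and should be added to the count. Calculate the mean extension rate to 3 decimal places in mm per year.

True annual ring count = 800 + 6 = 806.
The growth record spans 97.8 − 7.6 = 90.2 mm.
Mean rate = 90.2 mm / 806 years ≈ 0.112 mm per year.

0.112 mm per year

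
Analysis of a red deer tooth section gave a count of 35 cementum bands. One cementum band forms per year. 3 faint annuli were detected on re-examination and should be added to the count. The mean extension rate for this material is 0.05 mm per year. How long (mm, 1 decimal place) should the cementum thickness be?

1.9 mm

True cementum band count = 35 + 3 = 38.
Predicted length = 0.05 mm/year × 38 years = 1.9 mm.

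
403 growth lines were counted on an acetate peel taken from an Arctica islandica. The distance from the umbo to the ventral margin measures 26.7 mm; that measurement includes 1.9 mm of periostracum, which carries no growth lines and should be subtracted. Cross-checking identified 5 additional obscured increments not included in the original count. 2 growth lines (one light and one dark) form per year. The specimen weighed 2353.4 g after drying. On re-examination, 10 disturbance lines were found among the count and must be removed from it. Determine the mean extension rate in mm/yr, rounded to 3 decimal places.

0.125 mm/yr

After corrections the count is 403 − 10 + 5 = 398 growth lines.
With 2 growth lines per year, 398 / 2 = 199 years.
The growth record spans 26.7 − 1.9 = 24.8 mm.
Mean rate = 24.8 mm / 199 years ≈ 0.125 mm/yr.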